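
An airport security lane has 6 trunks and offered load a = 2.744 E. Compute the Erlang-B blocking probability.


B(c,a) = (a^c/c!) / Σ_{k=0}^{c} a^k/k!
a^6/6! = 0.592887
Σ terms (k=0..6): 1.00000 + 2.74400 + 3.76477 + 3.44351 + 2.36225 + 1.29640 + 0.59289 = 15.203810
B = 0.592887/15.203810 = 0.038996

Final: 0.038996


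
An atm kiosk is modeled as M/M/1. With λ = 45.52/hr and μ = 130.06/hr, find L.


ρ = λ/μ = 45.52/130.06 = 0.3500
L = ρ/(1−ρ) = 0.3500/(1 − 0.3500) = 0.3500/0.6500 = 0.5384

Final: 0.5384


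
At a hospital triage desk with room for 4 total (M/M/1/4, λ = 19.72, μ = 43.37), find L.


ρ = 19.72/43.37 = 0.4547
L = ρ[1 − (K+1)ρ^K + Kρ^(K+1)] / [(1−ρ)(1−ρ^(K+1))]
Numerator: 0.4547·(1 − 5·0.042743 + 4·0.019435) = 0.392865
Denominator: (0.5453)·(0.980565) = 0.534710
L = 0.392865/0.534710 = 0.7347

Final: 0.7347


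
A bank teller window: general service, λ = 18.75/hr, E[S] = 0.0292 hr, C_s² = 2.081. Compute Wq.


ρ = λ·E[S] = 18.75·0.0292 = 0.5475
E[S²] = E[S]²(1+C_s²) = 0.0292²·(1+2.081) = 0.002627
Wq = λ·E[S²]/(2(1−ρ)) = 18.75·0.002627/(2·0.4525) = 0.05443 hr

Final: 0.05443 hr


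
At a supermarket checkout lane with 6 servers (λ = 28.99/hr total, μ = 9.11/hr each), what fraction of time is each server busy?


ρ = λ/(cμ) = 28.99/(6·9.11) = 28.99/54.66 = 0.5304

Final: 0.5304


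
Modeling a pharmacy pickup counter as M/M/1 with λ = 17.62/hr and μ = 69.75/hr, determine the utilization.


ρ = λ/μ = 17.62/69.75 = 0.2526

Final: 0.2526


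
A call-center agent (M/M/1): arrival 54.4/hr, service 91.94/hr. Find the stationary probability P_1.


ρ = 54.4/91.94 = 0.5917
P_n = (1−ρ)·ρ^n = (1 − 0.5917)·0.5917^1 = 0.4083·0.591690 = 0.241593

Final: 0.241593


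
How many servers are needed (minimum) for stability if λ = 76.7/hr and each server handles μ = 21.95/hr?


Stability requires cμ > λ ⇔ c > λ/μ.
λ/μ = 76.7/21.95 = 3.4943
Minimum integer c = ⌊3.4943⌋ + 1 = 4
Check: 4·21.95 = 87.80 > 76.7, while 3·21.95 = 65.85 ≤ 76.7

Final: 4 servers


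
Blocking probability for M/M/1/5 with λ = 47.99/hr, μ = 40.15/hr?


ρ = λ/μ = 47.99/40.15 = 1.1953
P_K = (1−ρ)ρ^K/(1−ρ^(K+1)) = (-0.1953·2.439641)/(1 − 2.916025)
= -0.476383/-1.916025 = 0.248631

Final: 0.248631


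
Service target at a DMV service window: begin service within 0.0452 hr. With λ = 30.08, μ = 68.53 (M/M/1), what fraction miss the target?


ρ = 30.08/68.53 = 0.4389
P(Wq > t) = ρ·e^{−(μ−λ)t} = 0.4389·e^{−1.7379}
= 0.4389·0.175882 = 0.077200

Final: 0.077200


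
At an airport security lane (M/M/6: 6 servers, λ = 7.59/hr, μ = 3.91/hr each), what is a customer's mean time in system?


a = 1.9412; ρ = 0.3235; P₀ = 0.143358
Lq = P₀·a^c·ρ/(c!(1−ρ)²) = 0.007532
Wq = Lq/λ = 0.007532/7.59 = 0.0009923 hr
W = Wq + 1/μ = 0.0009923 + 0.25575 = 0.25675 hr

Final: 0.25675 hr


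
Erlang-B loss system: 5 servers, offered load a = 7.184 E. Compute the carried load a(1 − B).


B(5,7.184) = 0.435414 (Erlang-B)
Carried load = a(1 − B) = 7.184·(1 − 0.435414) = 7.184·0.564586 = 4.0560 E

Final: 4.0560 Erlangs


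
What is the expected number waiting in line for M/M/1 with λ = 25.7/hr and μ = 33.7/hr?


ρ = 25.7/33.7 = 0.7626
Lq = ρ²/(1−ρ) = 0.5816/0.2374 = 2.4499

Final: 2.4499


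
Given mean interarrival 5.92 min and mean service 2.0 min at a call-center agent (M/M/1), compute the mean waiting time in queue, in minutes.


λ = 60/5.92 = 10.1351 /hr
μ = 60/2.0 = 30.0000 /hr
ρ = λ/μ = 10.1351/30.0000 = 0.3378
Wq = ρ/(μ−λ) = 0.3378/(30.0000−10.1351) = 0.01701 hr
In minutes: 0.01701·60 = 1.020 min

Final: 1.020 min


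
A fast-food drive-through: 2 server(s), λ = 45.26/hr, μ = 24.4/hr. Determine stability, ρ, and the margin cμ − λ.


Total capacity cμ = 2·24.4 = 48.80/hr
ρ = λ/(cμ) = 45.26/48.80 = 0.9275
Stable ⇔ ρ < 1: YES
Spare capacity = cμ − λ = 48.80 − 45.26 = 3.54/hr

Final: ρ = 0.9275; stable; margin = 3.54/hr


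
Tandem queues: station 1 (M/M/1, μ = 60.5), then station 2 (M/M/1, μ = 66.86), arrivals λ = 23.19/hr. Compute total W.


Each node sees arrival rate λ = 23.19/hr (tandem ⇒ throughput preserved).
W₁ = 1/(μ₁−λ) = 1/(60.5−23.19) = 0.02680 hr
W₂ = 1/(μ₂−λ) = 1/(66.86−23.19) = 0.02290 hr
W_total = W₁ + W₂ = 0.02680 + 0.02290 = 0.04970 hr

Final: 0.04970 hr


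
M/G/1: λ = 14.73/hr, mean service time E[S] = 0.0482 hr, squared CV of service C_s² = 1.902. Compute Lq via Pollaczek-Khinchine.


ρ = λ·E[S] = 14.73·0.0482 = 0.7100
Lq = ρ²(1+C_s²)/(2(1−ρ)) = 0.5041·(1+1.902)/(2·0.2900)
= 0.5041·2.9020/0.5800 = 2.52202

Final: 2.52202


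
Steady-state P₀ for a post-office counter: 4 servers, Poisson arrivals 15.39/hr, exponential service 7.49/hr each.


a = λ/μ = 15.39/7.49 = 2.0547; ρ = a/c = 0.5137
Σ_{k=0}^{3} a^k/k! (terms k=0..3) = 1.00000 + 2.05474 + 2.11098 + 1.44584 = 6.61155
Tail: a^4/(4!(1−ρ)) = 17.82490/(24·0.4863) = 1.52721
P₀ = 1/(6.61155 + 1.52721) = 1/8.13876 = 0.122869

Final: 0.122869


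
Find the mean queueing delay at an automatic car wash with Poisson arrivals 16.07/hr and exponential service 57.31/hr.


ρ = 16.07/57.31 = 0.2804
Wq = ρ/(μ−λ) = 0.2804/(57.31 − 16.07) = 0.2804/41.24 = 0.006799 hr

Final: 0.006799 hr


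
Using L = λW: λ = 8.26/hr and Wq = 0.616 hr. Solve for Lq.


Lq = λWq = 8.26·0.616 = 5.0882

Final: 5.0882


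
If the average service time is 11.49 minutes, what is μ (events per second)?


μ = 1/(service time) in consistent units.
1 second = 0.0166667 min, so μ = 0.0166667/11.49 = 0.001451 per second

Final: 0.001451 /sec


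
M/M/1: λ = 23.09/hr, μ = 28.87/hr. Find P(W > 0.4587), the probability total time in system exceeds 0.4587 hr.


W ~ Exponential(μ−λ) for M/M/1.
μ − λ = 28.87 − 23.09 = 5.7800
P(W > t) = e^{−(μ−λ)t} = e^{−2.6513} = 0.070560

Final: 0.070560


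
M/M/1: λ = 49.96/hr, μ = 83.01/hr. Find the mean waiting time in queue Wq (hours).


ρ = 49.96/83.01 = 0.6019
Wq = ρ/(μ−λ) = 0.6019/(83.01 − 49.96) = 0.6019/33.05 = 0.01821 hr

Final: 0.01821 hr


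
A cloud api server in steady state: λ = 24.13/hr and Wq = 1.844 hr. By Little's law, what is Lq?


Lq = λWq = 24.13·1.844 = 44.4957

Final: 44.4957


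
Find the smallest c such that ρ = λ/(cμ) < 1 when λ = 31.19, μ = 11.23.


Stability requires cμ > λ ⇔ c > λ/μ.
λ/μ = 31.19/11.23 = 2.7774
Minimum integer c = ⌊2.7774⌋ + 1 = 3
Check: 3·11.23 = 33.69 > 31.19, while 2·11.23 = 22.46 ≤ 31.19

Final: 3 servers


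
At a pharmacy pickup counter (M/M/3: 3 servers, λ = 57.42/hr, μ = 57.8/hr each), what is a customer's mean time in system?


a = 0.9934; ρ = 0.3311; P₀ = 0.366143
Lq = P₀·a^c·ρ/(c!(1−ρ)²) = 0.04428
Wq = Lq/λ = 0.04428/57.42 = 0.0007712 hr
W = Wq + 1/μ = 0.0007712 + 0.01730 = 0.01807 hr

Final: 0.01807 hr


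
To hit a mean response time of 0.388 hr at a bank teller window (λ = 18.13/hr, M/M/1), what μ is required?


W = 1/(μ−λ) ⇒ μ − λ = 1/W = 1/0.388 = 2.5773
μ = λ + 1/W = 18.13 + 2.5773 = 20.7073 per hr

Final: 20.7073 /hr


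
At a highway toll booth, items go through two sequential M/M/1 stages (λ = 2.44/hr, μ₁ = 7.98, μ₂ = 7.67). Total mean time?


Each node sees arrival rate λ = 2.44/hr (tandem ⇒ throughput preserved).
W₁ = 1/(μ₁−λ) = 1/(7.98−2.44) = 0.18051 hr
W₂ = 1/(μ₂−λ) = 1/(7.67−2.44) = 0.19120 hr
W_total = W₁ + W₂ = 0.18051 + 0.19120 = 0.37171 hr

Final: 0.37171 hr


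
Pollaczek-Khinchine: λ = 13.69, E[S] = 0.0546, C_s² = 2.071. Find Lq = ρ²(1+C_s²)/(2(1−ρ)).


ρ = λ·E[S] = 13.69·0.0546 = 0.7475
Lq = ρ²(1+C_s²)/(2(1−ρ)) = 0.5587·(1+2.071)/(2·0.2525)
= 0.5587·3.0710/0.5051 = 3.39732

Final: 3.39732


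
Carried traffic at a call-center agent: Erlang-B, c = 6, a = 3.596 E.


B(6,3.596) = 0.088870 (Erlang-B)
Carried load = a(1 − B) = 3.596·(1 − 0.088870) = 3.596·0.911130 = 3.2764 E

Final: 3.2764 Erlangs


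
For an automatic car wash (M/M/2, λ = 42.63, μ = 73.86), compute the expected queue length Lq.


a = λ/μ = 0.5772; ρ = a/2 = 0.2886
P₀ = 0.552088
Lq = P₀·a^c·ρ / (c!·(1−ρ)²) = 0.552088·0.33313·0.2886/(2·0.50611)
= 0.05244

Final: 0.05244


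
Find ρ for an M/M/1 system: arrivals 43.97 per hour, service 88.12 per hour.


ρ = λ/μ = 43.97/88.12 = 0.4990

Final: 0.4990


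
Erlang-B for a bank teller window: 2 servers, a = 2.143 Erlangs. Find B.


B(c,a) = (a^c/c!) / Σ_{k=0}^{c} a^k/k!
a^2/2! = 2.296224
Σ terms (k=0..2): 1.00000 + 2.14300 + 2.29622 = 5.439224
B = 2.296224/5.439224 = 0.422160

Final: 0.422160


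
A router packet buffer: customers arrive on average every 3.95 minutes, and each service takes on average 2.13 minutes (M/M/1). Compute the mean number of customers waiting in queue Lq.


λ = 60/3.95 = 15.1899 /hr
μ = 60/2.13 = 28.1690 /hr
ρ = λ/μ = 15.1899/28.1690 = 0.5392
Lq = ρ²/(1−ρ) = 0.2908/0.4608 = 0.6311

Final: 0.6311


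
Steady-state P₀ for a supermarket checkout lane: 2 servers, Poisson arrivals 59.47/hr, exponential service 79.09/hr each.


a = λ/μ = 59.47/79.09 = 0.7519; ρ = a/c = 0.3760
Σ_{k=0}^{1} a^k/k! (terms k=0..1) = 1.00000 + 0.75193 = 1.75193
Tail: a^2/(2!(1−ρ)) = 0.56540/(2·0.6240) = 0.45302
P₀ = 1/(1.75193 + 0.45302) = 1/2.20494 = 0.453526

Final: 0.453526


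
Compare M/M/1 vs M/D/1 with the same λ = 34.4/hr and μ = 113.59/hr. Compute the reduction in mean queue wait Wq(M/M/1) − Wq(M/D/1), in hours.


ρ = 34.4/113.59 = 0.3028
Wq(M/M/1) = ρ/(μ−λ) = 0.3028/79.19 = 0.003824 hr
Wq(M/D/1) = ρ/(2(μ−λ)) = 0.001912 hr
Savings = 0.003824 − 0.001912 = 0.001912 hr

Final: 0.001912 hr


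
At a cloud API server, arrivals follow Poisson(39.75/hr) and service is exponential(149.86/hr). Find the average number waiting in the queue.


ρ = 39.75/149.86 = 0.2652
Lq = ρ²/(1−ρ) = 0.07036/0.7348 = 0.09576

Final: 0.09576


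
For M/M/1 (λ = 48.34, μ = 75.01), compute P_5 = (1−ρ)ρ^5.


ρ = 48.34/75.01 = 0.6444
P_n = (1−ρ)·ρ^n = (1 − 0.6444)·0.6444^5 = 0.3556·0.111157 = 0.039522

Final: 0.039522


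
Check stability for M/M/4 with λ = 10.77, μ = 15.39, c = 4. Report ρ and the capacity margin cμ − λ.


Total capacity cμ = 4·15.39 = 61.56/hr
ρ = λ/(cμ) = 10.77/61.56 = 0.1750
Stable ⇔ ρ < 1: YES
Spare capacity = cμ − λ = 61.56 − 10.77 = 50.79/hr

Final: ρ = 0.1750; stable; margin = 50.79/hr


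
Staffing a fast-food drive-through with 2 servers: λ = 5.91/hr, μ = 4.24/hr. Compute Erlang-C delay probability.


a = λ/μ = 1.3939; ρ = a/2 = 0.6969
P₀ = 0.178596 (from M/M/c formula)
C(c,a) = [a^c/(c!(1−ρ))]·P₀ = [1.94287/(2·0.3031)]·0.178596
= 3.20535·0.178596 = 0.572464

Final: 0.572464


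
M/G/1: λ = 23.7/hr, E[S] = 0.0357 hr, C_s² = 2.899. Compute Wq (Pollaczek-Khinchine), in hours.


ρ = λ·E[S] = 23.7·0.0357 = 0.8461
E[S²] = E[S]²(1+C_s²) = 0.0357²·(1+2.899) = 0.004969
Wq = λ·E[S²]/(2(1−ρ)) = 23.7·0.004969/(2·0.1539) = 0.38260 hr

Final: 0.38260 hr


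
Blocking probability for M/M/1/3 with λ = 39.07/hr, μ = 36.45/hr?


ρ = λ/μ = 39.07/36.45 = 1.0719
P_K = (1−ρ)ρ^K/(1−ρ^(K+1)) = (-0.07188·1.231509)/(1 − 1.320029)
= -0.088520/-0.320029 = 0.276600

Final: 0.276600


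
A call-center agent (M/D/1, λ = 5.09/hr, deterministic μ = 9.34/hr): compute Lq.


ρ = 5.09/9.34 = 0.5450
M/D/1: Lq = ρ²/(2(1−ρ)) = 0.2970/(2·0.4550) = 0.32634

Final: 0.32634


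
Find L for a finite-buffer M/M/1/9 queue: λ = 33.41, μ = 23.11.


ρ = 33.41/23.11 = 1.4457
L = ρ[1 − (K+1)ρ^K + Kρ^(K+1)] / [(1−ρ)(1−ρ^(K+1))]
Numerator: 1.4457·(1 − 10·27.586003 + 9·39.880932) = 121.537173
Denominator: (-0.4457)·(-38.880932) = 17.329018
L = 121.537173/17.329018 = 7.0135

Final: 7.0135


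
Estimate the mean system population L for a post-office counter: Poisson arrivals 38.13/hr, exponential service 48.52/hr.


ρ = λ/μ = 38.13/48.52 = 0.7859
L = ρ/(1−ρ) = 0.7859/(1 − 0.7859) = 0.7859/0.2141 = 3.6699

Final: 3.6699


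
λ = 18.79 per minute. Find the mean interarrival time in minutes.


Mean interarrival time = 1/λ = 1/18.79 minute = 0.05322 minute
In minutes: 0.05322 × 1 = 0.05322 min

Final: 0.05322 min


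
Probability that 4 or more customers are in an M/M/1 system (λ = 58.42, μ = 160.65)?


ρ = 58.42/160.65 = 0.3636
P(N ≥ n) = ρ^n = 0.3636^4 = 0.017487

Final: 0.017487


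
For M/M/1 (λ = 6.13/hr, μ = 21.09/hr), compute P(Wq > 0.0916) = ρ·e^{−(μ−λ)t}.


ρ = 6.13/21.09 = 0.2907
P(Wq > t) = ρ·e^{−(μ−λ)t} = 0.2907·e^{−1.3703}
= 0.2907·0.254022 = 0.073834

Final: 0.073834


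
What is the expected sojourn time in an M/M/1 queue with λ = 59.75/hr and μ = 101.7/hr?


W = 1/(μ−λ) = 1/(101.7 − 59.75) = 1/41.95 = 0.02384 hr

Final: 0.02384 hr


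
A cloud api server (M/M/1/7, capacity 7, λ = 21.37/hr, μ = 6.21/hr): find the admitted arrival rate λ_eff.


ρ = 3.4412; P_K = (1−ρ)ρ^7/(1−ρ^8) = 0.709442
λ_eff = λ(1 − P_K) = 21.37·(1 − 0.709442) = 21.37·0.290558 = 6.2092 /hr

Final: 6.2092 /hr


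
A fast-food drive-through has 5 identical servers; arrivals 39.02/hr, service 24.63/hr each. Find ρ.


ρ = λ/(cμ) = 39.02/(5·24.63) = 39.02/123.15 = 0.3168

Final: 0.3168


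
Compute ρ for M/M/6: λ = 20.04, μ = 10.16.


ρ = λ/(cμ) = 20.04/(6·10.16) = 20.04/60.96 = 0.3287

Final: 0.3287


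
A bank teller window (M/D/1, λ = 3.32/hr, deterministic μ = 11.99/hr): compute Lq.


ρ = 3.32/11.99 = 0.2769
M/D/1: Lq = ρ²/(2(1−ρ)) = 0.07667/(2·0.7231) = 0.05302

Final: 0.05302


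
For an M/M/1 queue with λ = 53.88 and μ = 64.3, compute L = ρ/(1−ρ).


ρ = λ/μ = 53.88/64.3 = 0.8379
L = ρ/(1−ρ) = 0.8379/(1 − 0.8379) = 0.8379/0.1621 = 5.1708

Final: 5.1708


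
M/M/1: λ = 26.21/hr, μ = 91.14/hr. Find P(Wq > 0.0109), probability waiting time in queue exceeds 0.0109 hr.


ρ = 26.21/91.14 = 0.2876
P(Wq > t) = ρ·e^{−(μ−λ)t} = 0.2876·e^{−0.7077}
= 0.2876·0.492758 = 0.141707

Final: 0.141707


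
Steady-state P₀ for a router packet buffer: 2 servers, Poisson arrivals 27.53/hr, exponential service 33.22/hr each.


a = λ/μ = 27.53/33.22 = 0.8287; ρ = a/c = 0.4144
Σ_{k=0}^{1} a^k/k! (terms k=0..1) = 1.00000 + 0.82872 = 1.82872
Tail: a^2/(2!(1−ρ)) = 0.68677/(2·0.5856) = 0.58634
P₀ = 1/(1.82872 + 0.58634) = 1/2.41506 = 0.414068

Final: 0.414068


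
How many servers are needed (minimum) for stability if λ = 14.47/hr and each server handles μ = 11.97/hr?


Stability requires cμ > λ ⇔ c > λ/μ.
λ/μ = 14.47/11.97 = 1.2089
Minimum integer c = ⌊1.2089⌋ + 1 = 2
Check: 2·11.97 = 23.94 > 14.47, while 1·11.97 = 11.97 ≤ 14.47

Final: 2 servers


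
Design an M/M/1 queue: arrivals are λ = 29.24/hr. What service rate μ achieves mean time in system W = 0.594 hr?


W = 1/(μ−λ) ⇒ μ − λ = 1/W = 1/0.594 = 1.6835
μ = λ + 1/W = 29.24 + 1.6835 = 30.9235 per hr

Final: 30.9235 /hr


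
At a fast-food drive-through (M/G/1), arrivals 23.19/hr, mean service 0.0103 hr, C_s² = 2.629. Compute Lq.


ρ = λ·E[S] = 23.19·0.0103 = 0.2389
Lq = ρ²(1+C_s²)/(2(1−ρ)) = 0.05705·(1+2.629)/(2·0.7611)
= 0.05705·3.6290/1.5223 = 0.13601

Final: 0.13601


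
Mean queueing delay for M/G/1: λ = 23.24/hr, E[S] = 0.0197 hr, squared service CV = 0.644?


ρ = λ·E[S] = 23.24·0.0197 = 0.4578
E[S²] = E[S]²(1+C_s²) = 0.0197²·(1+0.644) = 0.0006380
Wq = λ·E[S²]/(2(1−ρ)) = 23.24·0.0006380/(2·0.5422) = 0.01367 hr

Final: 0.01367 hr


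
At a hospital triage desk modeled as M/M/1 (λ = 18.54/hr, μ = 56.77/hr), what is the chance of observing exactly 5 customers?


ρ = 18.54/56.77 = 0.3266
P_n = (1−ρ)·ρ^n = (1 − 0.3266)·0.3266^5 = 0.6734·0.003715 = 0.002502

Final: 0.002502


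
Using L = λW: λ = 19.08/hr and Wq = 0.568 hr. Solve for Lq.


Lq = λWq = 19.08·0.568 = 10.8374

Final: 10.8374


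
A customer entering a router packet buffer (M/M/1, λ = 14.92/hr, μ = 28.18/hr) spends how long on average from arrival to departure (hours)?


W = 1/(μ−λ) = 1/(28.18 − 14.92) = 1/13.26 = 0.07541 hr

Final: 0.07541 hr


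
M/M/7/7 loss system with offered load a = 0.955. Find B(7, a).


B(c,a) = (a^c/c!) / Σ_{k=0}^{c} a^k/k!
a^7/7! = 0.0001437
Σ terms (k=0..7): 1.00000 + 0.95500 + 0.45601 + 0.14516 + 0.03466 + 0.006620 + 0.001054 + 0.0001437 = 2.598651
B = 0.0001437/2.598651 = 0.00005532

Final: 0.00005532


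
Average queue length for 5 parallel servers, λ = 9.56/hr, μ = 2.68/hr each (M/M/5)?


a = λ/μ = 3.5672; ρ = a/5 = 0.7134
P₀ = 0.023788
Lq = P₀·a^c·ρ / (c!·(1−ρ)²) = 0.023788·577.58445·0.7134/(120·0.08212)
= 0.99472

Final: 0.99472


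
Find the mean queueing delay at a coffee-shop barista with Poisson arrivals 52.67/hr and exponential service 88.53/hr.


ρ = 52.67/88.53 = 0.5949
Wq = ρ/(μ−λ) = 0.5949/(88.53 − 52.67) = 0.5949/35.86 = 0.01659 hr

Final: 0.01659 hr


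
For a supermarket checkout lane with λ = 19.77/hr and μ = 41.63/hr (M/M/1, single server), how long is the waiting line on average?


ρ = 19.77/41.63 = 0.4749
Lq = ρ²/(1−ρ) = 0.2255/0.5251 = 0.4295

Final: 0.4295


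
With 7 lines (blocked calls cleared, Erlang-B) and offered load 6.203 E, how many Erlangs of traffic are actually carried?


B(7,6.203) = 0.198239 (Erlang-B)
Carried load = a(1 − B) = 6.203·(1 − 0.198239) = 6.203·0.801761 = 4.9733 E

Final: 4.9733 Erlangs


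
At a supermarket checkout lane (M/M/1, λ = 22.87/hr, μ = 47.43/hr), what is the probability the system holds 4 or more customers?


ρ = 22.87/47.43 = 0.4822
P(N ≥ n) = ρ^n = 0.4822^4 = 0.054057

Final: 0.054057


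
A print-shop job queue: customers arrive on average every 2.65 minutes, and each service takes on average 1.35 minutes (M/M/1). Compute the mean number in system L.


λ = 60/2.65 = 22.6415 /hr
μ = 60/1.35 = 44.4444 /hr
ρ = λ/μ = 22.6415/44.4444 = 0.5094
L = ρ/(1−ρ) = 0.5094/0.4906 = 1.0385

Final: 1.0385


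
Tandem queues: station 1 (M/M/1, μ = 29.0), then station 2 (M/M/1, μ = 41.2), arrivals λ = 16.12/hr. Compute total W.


Each node sees arrival rate λ = 16.12/hr (tandem ⇒ throughput preserved).
W₁ = 1/(μ₁−λ) = 1/(29.0−16.12) = 0.07764 hr
W₂ = 1/(μ₂−λ) = 1/(41.2−16.12) = 0.03987 hr
W_total = W₁ + W₂ = 0.07764 + 0.03987 = 0.11751 hr

Final: 0.11751 hr


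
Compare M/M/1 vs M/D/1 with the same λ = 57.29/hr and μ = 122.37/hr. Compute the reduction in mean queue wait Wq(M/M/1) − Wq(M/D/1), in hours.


ρ = 57.29/122.37 = 0.4682
Wq(M/M/1) = ρ/(μ−λ) = 0.4682/65.08 = 0.007194 hr
Wq(M/D/1) = ρ/(2(μ−λ)) = 0.003597 hr
Savings = 0.007194 − 0.003597 = 0.003597 hr

Final: 0.003597 hr


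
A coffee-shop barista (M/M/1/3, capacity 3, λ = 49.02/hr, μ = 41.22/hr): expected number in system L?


ρ = 49.02/41.22 = 1.1892
L = ρ[1 − (K+1)ρ^K + Kρ^(K+1)] / [(1−ρ)(1−ρ^(K+1))]
Numerator: 1.1892·(1 − 4·1.681884 + 3·2.000144) = 0.324537
Denominator: (-0.1892)·(-1.000144) = 0.189256
L = 0.324537/0.189256 = 1.7148

Final: 1.7148


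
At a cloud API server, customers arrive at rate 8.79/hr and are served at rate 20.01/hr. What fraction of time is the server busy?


ρ = λ/μ = 8.79/20.01 = 0.4393

Final: 0.4393


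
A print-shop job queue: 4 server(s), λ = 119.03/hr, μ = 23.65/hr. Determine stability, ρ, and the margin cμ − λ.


Total capacity cμ = 4·23.65 = 94.60/hr
ρ = λ/(cμ) = 119.03/94.60 = 1.2582
Stable ⇔ ρ < 1: NO
Spare capacity = cμ − λ = 94.60 − 119.03 = -24.43/hr

Final: ρ = 1.2582; unstable; margin = -24.43/hr


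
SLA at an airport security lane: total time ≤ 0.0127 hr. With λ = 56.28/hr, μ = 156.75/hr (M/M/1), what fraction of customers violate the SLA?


W ~ Exponential(μ−λ) for M/M/1.
μ − λ = 156.75 − 56.28 = 100.4700
P(W > t) = e^{−(μ−λ)t} = e^{−1.2760} = 0.279160

Final: 0.279160


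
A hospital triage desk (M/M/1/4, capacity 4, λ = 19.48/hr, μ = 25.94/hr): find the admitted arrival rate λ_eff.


ρ = 0.7510; P_K = (1−ρ)ρ^4/(1−ρ^5) = 0.104054
λ_eff = λ(1 − P_K) = 19.48·(1 − 0.104054) = 19.48·0.895946 = 17.4530 /hr

Final: 17.4530 /hr


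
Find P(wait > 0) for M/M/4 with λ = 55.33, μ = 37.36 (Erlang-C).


a = λ/μ = 1.4810; ρ = a/4 = 0.3702
P₀ = 0.225359 (from M/M/c formula)
C(c,a) = [a^c/(c!(1−ρ))]·P₀ = [4.81078/(24·0.6298)]·0.225359
= 0.31830·0.225359 = 0.071732

Final: 0.071732


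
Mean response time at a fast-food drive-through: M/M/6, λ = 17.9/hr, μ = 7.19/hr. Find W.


a = 2.4896; ρ = 0.4149; P₀ = 0.082488
Lq = P₀·a^c·ρ/(c!(1−ρ)²) = 0.03306
Wq = Lq/λ = 0.03306/17.9 = 0.001847 hr
W = Wq + 1/μ = 0.001847 + 0.13908 = 0.14093 hr

Final: 0.14093 hr


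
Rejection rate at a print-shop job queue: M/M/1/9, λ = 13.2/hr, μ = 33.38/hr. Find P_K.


ρ = λ/μ = 13.2/33.38 = 0.3954
P_K = (1−ρ)ρ^K/(1−ρ^(K+1)) = (0.6046·0.0002365)/(1 − 0.00009351)
= 0.0001430/0.999906 = 0.0001430

Final: 0.0001430


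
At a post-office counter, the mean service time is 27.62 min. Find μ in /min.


μ = 1/(service time) in consistent units.
1 minute = 1 min, so μ = 1/27.62 = 0.03621 per minute

Final: 0.03621 /min


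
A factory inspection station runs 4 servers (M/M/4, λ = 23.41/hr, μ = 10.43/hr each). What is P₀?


a = λ/μ = 23.41/10.43 = 2.2445; ρ = a/c = 0.5611
Σ_{k=0}^{3} a^k/k! (terms k=0..3) = 1.00000 + 2.24449 + 2.51886 + 1.88452 = 7.64787
Tail: a^4/(4!(1−ρ)) = 25.37864/(24·0.4389) = 2.40942
P₀ = 1/(7.64787 + 2.40942) = 1/10.05729 = 0.099430

Final: 0.099430


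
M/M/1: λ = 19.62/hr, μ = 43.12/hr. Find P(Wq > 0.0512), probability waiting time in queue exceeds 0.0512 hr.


ρ = 19.62/43.12 = 0.4550
P(Wq > t) = ρ·e^{−(μ−λ)t} = 0.4550·e^{−1.2032}
= 0.4550·0.300232 = 0.136608

Final: 0.136608


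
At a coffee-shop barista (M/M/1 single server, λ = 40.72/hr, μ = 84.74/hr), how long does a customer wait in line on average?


ρ = 40.72/84.74 = 0.4805
Wq = ρ/(μ−λ) = 0.4805/(84.74 − 40.72) = 0.4805/44.02 = 0.01092 hr

Final: 0.01092 hr


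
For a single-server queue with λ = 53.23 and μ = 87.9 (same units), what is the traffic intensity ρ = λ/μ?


ρ = λ/μ = 53.23/87.9 = 0.6056

Final: 0.6056


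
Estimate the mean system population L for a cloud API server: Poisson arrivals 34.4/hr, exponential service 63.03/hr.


ρ = λ/μ = 34.4/63.03 = 0.5458
L = ρ/(1−ρ) = 0.5458/(1 − 0.5458) = 0.5458/0.4542 = 1.2015

Final: 1.2015


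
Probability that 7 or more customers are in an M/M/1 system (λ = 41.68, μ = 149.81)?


ρ = 41.68/149.81 = 0.2782
P(N ≥ n) = ρ^n = 0.2782^7 = 0.0001290

Final: 0.0001290


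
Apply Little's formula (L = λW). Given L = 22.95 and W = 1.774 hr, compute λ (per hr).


λ = L/W = 22.95/1.774 = 12.9369 /hr

Final: 12.9369 /hr


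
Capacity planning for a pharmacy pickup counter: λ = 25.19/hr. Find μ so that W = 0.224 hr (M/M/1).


W = 1/(μ−λ) ⇒ μ − λ = 1/W = 1/0.224 = 4.4643
μ = λ + 1/W = 25.19 + 4.4643 = 29.6543 per hr

Final: 29.6543 /hr


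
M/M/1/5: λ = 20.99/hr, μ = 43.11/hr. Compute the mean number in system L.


ρ = 20.99/43.11 = 0.4869
L = ρ[1 − (K+1)ρ^K + Kρ^(K+1)] / [(1−ρ)(1−ρ^(K+1))]
Numerator: 0.4869·(1 − 6·0.027364 + 5·0.013323) = 0.439390
Denominator: (0.5131)·(0.986677) = 0.506270
L = 0.439390/0.506270 = 0.8679

Final: 0.8679


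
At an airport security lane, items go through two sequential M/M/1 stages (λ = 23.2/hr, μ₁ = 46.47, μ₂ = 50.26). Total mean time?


Each node sees arrival rate λ = 23.2/hr (tandem ⇒ throughput preserved).
W₁ = 1/(μ₁−λ) = 1/(46.47−23.2) = 0.04297 hr
W₂ = 1/(μ₂−λ) = 1/(50.26−23.2) = 0.03695 hr
W_total = W₁ + W₂ = 0.04297 + 0.03695 = 0.07993 hr

Final: 0.07993 hr


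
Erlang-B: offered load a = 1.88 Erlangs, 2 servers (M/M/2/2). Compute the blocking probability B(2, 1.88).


B(c,a) = (a^c/c!) / Σ_{k=0}^{c} a^k/k!
a^2/2! = 1.767200
Σ terms (k=0..2): 1.00000 + 1.88000 + 1.76720 = 4.647200
B = 1.767200/4.647200 = 0.380272

Final: 0.380272


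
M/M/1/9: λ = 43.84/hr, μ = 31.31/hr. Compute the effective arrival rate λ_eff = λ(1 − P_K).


ρ = 1.4002; P_K = (1−ρ)ρ^9/(1−ρ^10) = 0.296032
λ_eff = λ(1 − P_K) = 43.84·(1 − 0.296032) = 43.84·0.703968 = 30.8619 /hr

Final: 30.8619 /hr


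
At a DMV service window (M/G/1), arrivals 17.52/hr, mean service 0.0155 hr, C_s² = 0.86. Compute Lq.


ρ = λ·E[S] = 17.52·0.0155 = 0.2716
Lq = ρ²(1+C_s²)/(2(1−ρ)) = 0.07374·(1+0.86)/(2·0.7284)
= 0.07374·1.8600/1.4569 = 0.09415

Final: 0.09415


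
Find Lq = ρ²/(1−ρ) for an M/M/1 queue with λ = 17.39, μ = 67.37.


ρ = 17.39/67.37 = 0.2581
Lq = ρ²/(1−ρ) = 0.06663/0.7419 = 0.08981

Final: 0.08981


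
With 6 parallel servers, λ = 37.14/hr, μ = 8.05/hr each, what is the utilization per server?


ρ = λ/(cμ) = 37.14/(6·8.05) = 37.14/48.30 = 0.7689

Final: 0.7689


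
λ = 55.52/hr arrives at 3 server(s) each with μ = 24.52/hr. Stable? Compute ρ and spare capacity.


Total capacity cμ = 3·24.52 = 73.56/hr
ρ = λ/(cμ) = 55.52/73.56 = 0.7548
Stable ⇔ ρ < 1: YES
Spare capacity = cμ − λ = 73.56 − 55.52 = 18.04/hr

Final: ρ = 0.7548; stable; margin = 18.04/hr


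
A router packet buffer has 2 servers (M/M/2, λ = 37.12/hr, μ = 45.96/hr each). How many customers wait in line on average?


a = λ/μ = 0.8077; ρ = a/2 = 0.4038
P₀ = 0.424675
Lq = P₀·a^c·ρ / (c!·(1−ρ)²) = 0.424675·0.65231·0.4038/(2·0.35542)
= 0.15738

Final: 0.15738


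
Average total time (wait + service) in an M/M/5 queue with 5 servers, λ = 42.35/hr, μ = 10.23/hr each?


a = 4.1398; ρ = 0.8280; P₀ = 0.010345
Lq = P₀·a^c·ρ/(c!(1−ρ)²) = 2.93206
Wq = Lq/λ = 2.93206/42.35 = 0.06923 hr
W = Wq + 1/μ = 0.06923 + 0.09775 = 0.16699 hr

Final: 0.16699 hr


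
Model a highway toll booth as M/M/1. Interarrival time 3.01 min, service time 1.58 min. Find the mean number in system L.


λ = 60/3.01 = 19.9336 /hr
μ = 60/1.58 = 37.9747 /hr
ρ = λ/μ = 19.9336/37.9747 = 0.5249
L = ρ/(1−ρ) = 0.5249/0.4751 = 1.1049

Final: 1.1049


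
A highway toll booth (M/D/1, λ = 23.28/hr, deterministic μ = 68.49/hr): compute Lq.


ρ = 23.28/68.49 = 0.3399
M/D/1: Lq = ρ²/(2(1−ρ)) = 0.1155/(2·0.6601) = 0.08751

Final: 0.08751


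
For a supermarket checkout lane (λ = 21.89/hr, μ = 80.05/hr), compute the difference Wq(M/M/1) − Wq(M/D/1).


ρ = 21.89/80.05 = 0.2735
Wq(M/M/1) = ρ/(μ−λ) = 0.2735/58.16 = 0.004702 hr
Wq(M/D/1) = ρ/(2(μ−λ)) = 0.002351 hr
Savings = 0.004702 − 0.002351 = 0.002351 hr

Final: 0.002351 hr


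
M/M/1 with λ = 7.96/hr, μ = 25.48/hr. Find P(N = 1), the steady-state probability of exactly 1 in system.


ρ = 7.96/25.48 = 0.3124
P_n = (1−ρ)·ρ^n = (1 − 0.3124)·0.3124^1 = 0.6876·0.312402 = 0.214807

Final: 0.214807


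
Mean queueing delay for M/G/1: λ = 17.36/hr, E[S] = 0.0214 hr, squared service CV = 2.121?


ρ = λ·E[S] = 17.36·0.0214 = 0.3715
E[S²] = E[S]²(1+C_s²) = 0.0214²·(1+2.121) = 0.001429
Wq = λ·E[S²]/(2(1−ρ)) = 17.36·0.001429/(2·0.6285) = 0.01974 hr

Final: 0.01974 hr


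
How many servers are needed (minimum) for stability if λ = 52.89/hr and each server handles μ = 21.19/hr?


Stability requires cμ > λ ⇔ c > λ/μ.
λ/μ = 52.89/21.19 = 2.4960
Minimum integer c = ⌊2.4960⌋ + 1 = 3
Check: 3·21.19 = 63.57 > 52.89, while 2·21.19 = 42.38 ≤ 52.89

Final: 3 servers


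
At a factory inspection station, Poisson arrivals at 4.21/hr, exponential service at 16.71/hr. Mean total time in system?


W = 1/(μ−λ) = 1/(16.71 − 4.21) = 1/12.50 = 0.08000 hr

Final: 0.08000 hr


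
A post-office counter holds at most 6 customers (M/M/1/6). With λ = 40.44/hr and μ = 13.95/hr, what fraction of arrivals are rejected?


ρ = λ/μ = 40.44/13.95 = 2.8989
P_K = (1−ρ)ρ^K/(1−ρ^(K+1)) = (-1.8989·593.501247)/(1 − 1720.515443)
= -1127.014196/-1719.515443 = 0.655425

Final: 0.655425


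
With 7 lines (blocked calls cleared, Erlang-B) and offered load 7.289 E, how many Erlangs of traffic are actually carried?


B(7,7.289) = 0.266566 (Erlang-B)
Carried load = a(1 − B) = 7.289·(1 − 0.266566) = 7.289·0.733434 = 5.3460 E

Final: 5.3460 Erlangs


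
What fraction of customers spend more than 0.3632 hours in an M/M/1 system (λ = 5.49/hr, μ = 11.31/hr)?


W ~ Exponential(μ−λ) for M/M/1.
μ − λ = 11.31 − 5.49 = 5.8200
P(W > t) = e^{−(μ−λ)t} = e^{−2.1138} = 0.120775

Final: 0.120775


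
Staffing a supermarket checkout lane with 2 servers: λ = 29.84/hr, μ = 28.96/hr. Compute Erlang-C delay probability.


a = λ/μ = 1.0304; ρ = a/2 = 0.5152
P₀ = 0.319964 (from M/M/c formula)
C(c,a) = [a^c/(c!(1−ρ))]·P₀ = [1.06170/(2·0.4848)]·0.319964
= 1.09497·0.319964 = 0.350350

Final: 0.350350


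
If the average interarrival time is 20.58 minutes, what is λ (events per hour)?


λ = 1/(interarrival time) in consistent units.
1 hour = 60 min, so λ = 60/20.58 = 2.9155 per hour

Final: 2.9155 /hr


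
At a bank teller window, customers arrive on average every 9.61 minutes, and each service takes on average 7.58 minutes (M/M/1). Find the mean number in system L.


λ = 60/9.61 = 6.2435 /hr
μ = 60/7.58 = 7.9156 /hr
ρ = λ/μ = 6.2435/7.9156 = 0.7888
L = ρ/(1−ρ) = 0.7888/0.2112 = 3.7340

Final: 3.7340


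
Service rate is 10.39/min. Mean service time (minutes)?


Mean service time = 1/μ = 1/10.39 minute = 0.09625 minute
In minutes: 0.09625 × 1 = 0.09625 min

Final: 0.09625 min


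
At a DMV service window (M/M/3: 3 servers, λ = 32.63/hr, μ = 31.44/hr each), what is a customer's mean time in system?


a = 1.0378; ρ = 0.3459; P₀ = 0.349494
Lq = P₀·a^c·ρ/(c!(1−ρ)²) = 0.05266
Wq = Lq/λ = 0.05266/32.63 = 0.001614 hr
W = Wq + 1/μ = 0.001614 + 0.03181 = 0.03342 hr

Final: 0.03342 hr


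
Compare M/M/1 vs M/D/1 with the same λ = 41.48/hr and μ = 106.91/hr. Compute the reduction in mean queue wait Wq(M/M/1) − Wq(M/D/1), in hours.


ρ = 41.48/106.91 = 0.3880
Wq(M/M/1) = ρ/(μ−λ) = 0.3880/65.43 = 0.005930 hr
Wq(M/D/1) = ρ/(2(μ−λ)) = 0.002965 hr
Savings = 0.005930 − 0.002965 = 0.002965 hr

Final: 0.002965 hr


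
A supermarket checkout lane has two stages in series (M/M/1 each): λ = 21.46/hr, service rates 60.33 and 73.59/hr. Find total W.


Each node sees arrival rate λ = 21.46/hr (tandem ⇒ throughput preserved).
W₁ = 1/(μ₁−λ) = 1/(60.33−21.46) = 0.02573 hr
W₂ = 1/(μ₂−λ) = 1/(73.59−21.46) = 0.01918 hr
W_total = W₁ + W₂ = 0.02573 + 0.01918 = 0.04491 hr

Final: 0.04491 hr


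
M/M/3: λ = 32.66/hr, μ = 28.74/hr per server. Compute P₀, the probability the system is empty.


a = λ/μ = 32.66/28.74 = 1.1364; ρ = a/c = 0.3788
Σ_{k=0}^{2} a^k/k! (terms k=0..2) = 1.00000 + 1.13640 + 0.64570 = 2.78209
Tail: a^3/(3!(1−ρ)) = 1.46753/(6·0.6212) = 0.39374
P₀ = 1/(2.78209 + 0.39374) = 1/3.17583 = 0.314879

Final: 0.314879


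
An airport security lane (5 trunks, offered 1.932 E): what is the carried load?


B(5,1.932) = 0.032963 (Erlang-B)
Carried load = a(1 − B) = 1.932·(1 − 0.032963) = 1.932·0.967037 = 1.8683 E

Final: 1.8683 Erlangs


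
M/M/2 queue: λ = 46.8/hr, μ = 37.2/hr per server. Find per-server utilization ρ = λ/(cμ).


ρ = λ/(cμ) = 46.8/(2·37.2) = 46.8/74.40 = 0.6290

Final: 0.6290


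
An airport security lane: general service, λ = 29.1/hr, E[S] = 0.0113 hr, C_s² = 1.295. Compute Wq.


ρ = λ·E[S] = 29.1·0.0113 = 0.3288
E[S²] = E[S]²(1+C_s²) = 0.0113²·(1+1.295) = 0.0002930
Wq = λ·E[S²]/(2(1−ρ)) = 29.1·0.0002930/(2·0.6712) = 0.006353 hr

Final: 0.006353 hr


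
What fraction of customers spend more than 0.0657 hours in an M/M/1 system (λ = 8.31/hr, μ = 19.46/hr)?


W ~ Exponential(μ−λ) for M/M/1.
μ − λ = 19.46 − 8.31 = 11.1500
P(W > t) = e^{−(μ−λ)t} = e^{−0.7326} = 0.480679

Final: 0.480679


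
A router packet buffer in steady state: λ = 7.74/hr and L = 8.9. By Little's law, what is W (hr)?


W = L/λ = 8.9/7.74 = 1.1499 hr

Final: 1.1499 hr


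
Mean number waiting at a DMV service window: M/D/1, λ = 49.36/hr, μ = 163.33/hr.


ρ = 49.36/163.33 = 0.3022
M/D/1: Lq = ρ²/(2(1−ρ)) = 0.09133/(2·0.6978) = 0.06544

Final: 0.06544


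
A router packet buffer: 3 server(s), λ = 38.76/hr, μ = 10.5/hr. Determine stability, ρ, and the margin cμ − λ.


Total capacity cμ = 3·10.5 = 31.50/hr
ρ = λ/(cμ) = 38.76/31.50 = 1.2305
Stable ⇔ ρ < 1: NO
Spare capacity = cμ − λ = 31.50 − 38.76 = -7.26/hr

Final: ρ = 1.2305; unstable; margin = -7.26/hr


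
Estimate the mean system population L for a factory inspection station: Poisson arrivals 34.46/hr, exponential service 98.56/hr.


ρ = λ/μ = 34.46/98.56 = 0.3496
L = ρ/(1−ρ) = 0.3496/(1 − 0.3496) = 0.3496/0.6504 = 0.5376

Final: 0.5376


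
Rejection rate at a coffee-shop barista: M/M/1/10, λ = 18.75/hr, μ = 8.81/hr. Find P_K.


ρ = λ/μ = 18.75/8.81 = 2.1283
P_K = (1−ρ)ρ^K/(1−ρ^(K+1)) = (-1.1283·1906.573870)/(1 − 4057.691266)
= -2151.117396/-4056.691266 = 0.530264

Final: 0.530264


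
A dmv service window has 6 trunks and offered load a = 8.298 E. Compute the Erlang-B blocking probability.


B(c,a) = (a^c/c!) / Σ_{k=0}^{c} a^k/k!
a^6/6! = 453.427740
Σ terms (k=0..6): 1.00000 + 8.29800 + 34.42840 + 95.22896 + 197.55248 + 327.85809 + 453.42774 = 1117.793671
B = 453.427740/1117.793671 = 0.405645

Final: 0.405645


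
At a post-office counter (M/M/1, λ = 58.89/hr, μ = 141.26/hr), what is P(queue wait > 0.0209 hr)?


ρ = 58.89/141.26 = 0.4169
P(Wq > t) = ρ·e^{−(μ−λ)t} = 0.4169·e^{−1.7215}
= 0.4169·0.178792 = 0.074537

Final: 0.074537


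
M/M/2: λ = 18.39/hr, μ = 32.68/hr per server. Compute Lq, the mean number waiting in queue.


a = λ/μ = 0.5627; ρ = a/2 = 0.2814
P₀ = 0.560836
Lq = P₀·a^c·ρ / (c!·(1−ρ)²) = 0.560836·0.31666·0.2814/(2·0.51644)
= 0.04838

Final: 0.04838


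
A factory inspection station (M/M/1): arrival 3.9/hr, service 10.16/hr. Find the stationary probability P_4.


ρ = 3.9/10.16 = 0.3839
P_n = (1−ρ)·ρ^n = (1 − 0.3839)·0.3839^4 = 0.6161·0.021711 = 0.013377

Final: 0.013377


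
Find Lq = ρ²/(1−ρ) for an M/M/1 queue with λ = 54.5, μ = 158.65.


ρ = 54.5/158.65 = 0.3435
Lq = ρ²/(1−ρ) = 0.1180/0.6565 = 0.1798

Final: 0.1798


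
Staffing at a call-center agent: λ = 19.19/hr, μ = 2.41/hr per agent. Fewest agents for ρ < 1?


Stability requires cμ > λ ⇔ c > λ/μ.
λ/μ = 19.19/2.41 = 7.9627
Minimum integer c = ⌊7.9627⌋ + 1 = 8
Check: 8·2.41 = 19.28 > 19.19, while 7·2.41 = 16.87 ≤ 19.19

Final: 8 servers


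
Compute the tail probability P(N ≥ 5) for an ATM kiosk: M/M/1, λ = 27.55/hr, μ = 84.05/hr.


ρ = 27.55/84.05 = 0.3278
P(N ≥ n) = ρ^n = 0.3278^5 = 0.003784

Final: 0.003784


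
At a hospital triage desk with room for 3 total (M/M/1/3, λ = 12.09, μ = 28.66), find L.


ρ = 12.09/28.66 = 0.4218
L = ρ[1 − (K+1)ρ^K + Kρ^(K+1)] / [(1−ρ)(1−ρ^(K+1))]
Numerator: 0.4218·(1 − 4·0.075067 + 3·0.031667) = 0.335251
Denominator: (0.5782)·(0.968333) = 0.559849
L = 0.335251/0.559849 = 0.5988

Final: 0.5988


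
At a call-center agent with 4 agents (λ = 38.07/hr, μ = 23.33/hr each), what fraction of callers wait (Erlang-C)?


a = λ/μ = 1.6318; ρ = a/4 = 0.4080
P₀ = 0.192812 (from M/M/c formula)
C(c,a) = [a^c/(c!(1−ρ))]·P₀ = [7.09043/(24·0.5920)]·0.192812
= 0.49900·0.192812 = 0.096214

Final: 0.096214


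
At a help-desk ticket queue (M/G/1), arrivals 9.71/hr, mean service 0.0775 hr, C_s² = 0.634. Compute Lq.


ρ = λ·E[S] = 9.71·0.0775 = 0.7525
Lq = ρ²(1+C_s²)/(2(1−ρ)) = 0.5663·(1+0.634)/(2·0.2475)
= 0.5663·1.6340/0.4949 = 1.86953

Final: 1.86953


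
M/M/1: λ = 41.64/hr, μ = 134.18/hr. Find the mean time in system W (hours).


W = 1/(μ−λ) = 1/(134.18 − 41.64) = 1/92.54 = 0.01081 hr

Final: 0.01081 hr


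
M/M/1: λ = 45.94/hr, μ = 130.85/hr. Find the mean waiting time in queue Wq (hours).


ρ = 45.94/130.85 = 0.3511
Wq = ρ/(μ−λ) = 0.3511/(130.85 − 45.94) = 0.3511/84.91 = 0.004135 hr

Final: 0.004135 hr


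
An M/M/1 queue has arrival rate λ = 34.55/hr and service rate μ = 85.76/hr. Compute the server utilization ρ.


ρ = λ/μ = 34.55/85.76 = 0.4029

Final: 0.4029


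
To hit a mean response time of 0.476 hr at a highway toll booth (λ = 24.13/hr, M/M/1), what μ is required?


W = 1/(μ−λ) ⇒ μ − λ = 1/W = 1/0.476 = 2.1008
μ = λ + 1/W = 24.13 + 2.1008 = 26.2308 per hr

Final: 26.2308 /hr


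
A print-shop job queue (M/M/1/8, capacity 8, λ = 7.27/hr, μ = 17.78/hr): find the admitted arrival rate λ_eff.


ρ = 0.4089; P_K = (1−ρ)ρ^8/(1−ρ^9) = 0.0004620
λ_eff = λ(1 − P_K) = 7.27·(1 − 0.0004620) = 7.27·0.999538 = 7.2666 /hr

Final: 7.2666 /hr


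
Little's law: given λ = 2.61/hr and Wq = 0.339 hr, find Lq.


Lq = λWq = 2.61·0.339 = 0.8848

Final: 0.8848


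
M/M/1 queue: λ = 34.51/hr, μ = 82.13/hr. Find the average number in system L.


ρ = λ/μ = 34.51/82.13 = 0.4202
L = ρ/(1−ρ) = 0.4202/(1 − 0.4202) = 0.4202/0.5798 = 0.7247

Final: 0.7247


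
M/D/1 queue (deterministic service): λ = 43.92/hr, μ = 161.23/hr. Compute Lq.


ρ = 43.92/161.23 = 0.2724
M/D/1: Lq = ρ²/(2(1−ρ)) = 0.07420/(2·0.7276) = 0.05099

Final: 0.05099


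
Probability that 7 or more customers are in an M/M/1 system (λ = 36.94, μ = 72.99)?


ρ = 36.94/72.99 = 0.5061
P(N ≥ n) = ρ^n = 0.5061^7 = 0.008504

Final: 0.008504


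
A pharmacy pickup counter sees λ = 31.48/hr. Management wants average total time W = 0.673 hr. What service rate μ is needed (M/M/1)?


W = 1/(μ−λ) ⇒ μ − λ = 1/W = 1/0.673 = 1.4859
μ = λ + 1/W = 31.48 + 1.4859 = 32.9659 per hr

Final: 32.9659 /hr


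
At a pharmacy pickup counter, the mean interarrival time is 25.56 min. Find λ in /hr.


λ = 1/(interarrival time) in consistent units.
1 hour = 60 min, so λ = 60/25.56 = 2.3474 per hour

Final: 2.3474 /hr


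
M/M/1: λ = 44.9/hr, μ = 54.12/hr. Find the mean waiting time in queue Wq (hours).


ρ = 44.9/54.12 = 0.8296
Wq = ρ/(μ−λ) = 0.8296/(54.12 − 44.9) = 0.8296/9.22 = 0.08998 hr

Final: 0.08998 hr


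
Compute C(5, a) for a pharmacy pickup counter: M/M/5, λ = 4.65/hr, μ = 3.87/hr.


a = λ/μ = 1.2016; ρ = a/5 = 0.2403
P₀ = 0.300585 (from M/M/c formula)
C(c,a) = [a^c/(c!(1−ρ))]·P₀ = [2.50444/(120·0.7597)]·0.300585
= 0.02747·0.300585 = 0.008258

Final: 0.008258


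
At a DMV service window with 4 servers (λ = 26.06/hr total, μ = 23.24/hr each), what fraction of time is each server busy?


ρ = λ/(cμ) = 26.06/(4·23.24) = 26.06/92.96 = 0.2803

Final: 0.2803


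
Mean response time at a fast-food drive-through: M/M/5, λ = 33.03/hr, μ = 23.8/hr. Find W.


a = 1.3878; ρ = 0.2776; P₀ = 0.249359
Lq = P₀·a^c·ρ/(c!(1−ρ)²) = 0.005689
Wq = Lq/λ = 0.005689/33.03 = 0.0001722 hr
W = Wq + 1/μ = 0.0001722 + 0.04202 = 0.04219 hr

Final: 0.04219 hr


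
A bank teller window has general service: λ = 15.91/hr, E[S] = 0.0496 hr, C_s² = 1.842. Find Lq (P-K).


ρ = λ·E[S] = 15.91·0.0496 = 0.7891
Lq = ρ²(1+C_s²)/(2(1−ρ)) = 0.6227·(1+1.842)/(2·0.2109)
= 0.6227·2.8420/0.4217 = 4.19658

Final: 4.19658
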